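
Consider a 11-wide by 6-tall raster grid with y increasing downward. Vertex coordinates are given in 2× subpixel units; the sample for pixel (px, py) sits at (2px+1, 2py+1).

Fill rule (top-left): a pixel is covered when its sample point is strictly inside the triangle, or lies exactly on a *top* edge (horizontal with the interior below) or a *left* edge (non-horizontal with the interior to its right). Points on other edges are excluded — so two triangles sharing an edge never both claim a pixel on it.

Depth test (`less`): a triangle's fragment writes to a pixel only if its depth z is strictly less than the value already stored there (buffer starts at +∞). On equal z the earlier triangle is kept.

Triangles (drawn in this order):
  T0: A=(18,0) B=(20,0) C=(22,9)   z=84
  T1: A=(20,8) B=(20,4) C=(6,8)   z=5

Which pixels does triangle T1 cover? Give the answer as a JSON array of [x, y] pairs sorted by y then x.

T0:
  2·area = 18
  edge (18, 0)→(20, 0): d=(2,0) top-left  bias=+0
  edge (20, 0)→(22, 9): d=(2,9) right/bottom  bias=-1
  edge (22, 9)→(18, 0): d=(-4,-9) top-left  bias=+0
    (9,0)@(19, 1): e=[2,11,5] → #
    (10,0)@(21, 1): e=[2,-7,23] → ·
    (9,1)@(19, 3): e=[6,15,-3] → ·
    (10,2)@(21, 5): e=[10,1,7] → #
    (10,3)@(21, 7): e=[14,5,-1] → ·
  covered (2 px):
    · · · · · · · · · # ·
    · · · · · · · · · · ·
    · · · · · · · · · · #
    · · · · · · · · · · ·
    · · · · · · · · · · ·
    · · · · · · · · · · ·
T1:
  2·area = 56  (B↔C swapped to make it positive)
  edge (20, 8)→(6, 8): d=(-14,0) right/bottom  bias=-1
  edge (6, 8)→(20, 4): d=(14,-4) top-left  bias=+0
  edge (20, 4)→(20, 8): d=(0,4) right/bottom  bias=-1
    (8,2)@(17, 5): e=[42,2,12] → #
    (9,2)@(19, 5): e=[42,10,4] → #
    (10,2)@(21, 5): e=[42,18,-4] → ·
    (5,3)@(11, 7): e=[14,6,36] → #
    (6,3)@(13, 7): e=[14,14,28] → #
    (7,3)@(15, 7): e=[14,22,20] → #
    (10,3)@(21, 7): e=[14,46,-4] → ·
    (5,4)@(11, 9): e=[-14,34,36] → ·
    (6,4)@(13, 9): e=[-14,42,28] → ·
    (7,4)@(15, 9): e=[-14,50,20] → ·
    (8,4)@(17, 9): e=[-14,58,12] → ·
    (9,4)@(19, 9): e=[-14,66,4] → ·
  covered (7 px):
    · · · · · · · · · · ·
    · · · · · · · · · · ·
    · · · · · · · · # # ·
    · · · · · # # # # # ·
    · · · · · · · · · · ·
    · · · · · · · · · · ·

Answer: [[8,2],[9,2],[5,3],[6,3],[7,3],[8,3],[9,3]]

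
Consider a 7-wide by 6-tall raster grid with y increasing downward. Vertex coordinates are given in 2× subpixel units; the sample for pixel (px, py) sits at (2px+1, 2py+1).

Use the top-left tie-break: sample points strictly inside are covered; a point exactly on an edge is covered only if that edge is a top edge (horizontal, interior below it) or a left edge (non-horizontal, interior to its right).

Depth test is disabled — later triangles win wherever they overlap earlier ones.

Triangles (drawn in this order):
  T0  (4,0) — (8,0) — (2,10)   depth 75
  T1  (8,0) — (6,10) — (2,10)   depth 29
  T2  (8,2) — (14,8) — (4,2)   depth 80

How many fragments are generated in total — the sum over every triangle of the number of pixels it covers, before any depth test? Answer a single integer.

T0:
  2·area = 40
  edge (4, 0)→(8, 0): d=(4,0) top-left  bias=+0
  edge (8, 0)→(2, 10): d=(-6,10) right/bottom  bias=-1
  edge (2, 10)→(4, 0): d=(2,-10) top-left  bias=+0
    (2,0)@(5, 1): e=[4,24,12] → X
    (3,0)@(7, 1): e=[4,4,32] → X
    (4,0)@(9, 1): e=[4,-16,52] → .
    (2,1)@(5, 3): e=[12,12,16] → X
    (3,1)@(7, 3): e=[12,-8,36] → .
    (1,2)@(3, 5): e=[20,20,0] → X  [on edge]
    (2,2)@(5, 5): e=[20,0,20] → .  [on edge]
    (1,3)@(3, 7): e=[28,8,4] → X
    (2,3)@(5, 7): e=[28,-12,24] → .
    (1,4)@(3, 9): e=[36,-4,8] → .
  covered (5 px):
    . . X X . . .
    . . X . . . .
    . X . . . . .
    . X . . . . .
    . . . . . . .
    . . . . . . .
T1:
  2·area = 40
  edge (8, 0)→(6, 10): d=(-2,10) right/bottom  bias=-1
  edge (6, 10)→(2, 10): d=(-4,0) right/bottom  bias=-1
  edge (2, 10)→(8, 0): d=(6,-10) top-left  bias=+0
    (3,1)@(7, 3): e=[4,28,8] → X
    (4,1)@(9, 3): e=[-16,28,28] → .
    (2,2)@(5, 5): e=[20,20,0] → X  [on edge]
    (3,2)@(7, 5): e=[0,20,20] → .  [on edge]
    (2,3)@(5, 7): e=[16,12,12] → X
    (3,3)@(7, 7): e=[-4,12,32] → .
    (1,4)@(3, 9): e=[32,4,4] → X
    (3,4)@(7, 9): e=[-8,4,44] → .
    (1,5)@(3, 11): e=[28,-4,16] → .
    (2,5)@(5, 11): e=[8,-4,36] → .
  covered (5 px):
    . . . . . . .
    . . . X . . .
    . . X . . . .
    . . X . . . .
    . X X . . . .
    . . . . . . .
T2:
  2·area = 24
  edge (8, 2)→(14, 8): d=(6,6) right/bottom  bias=-1
  edge (14, 8)→(4, 2): d=(-10,-6) top-left  bias=+0
  edge (4, 2)→(8, 2): d=(4,0) top-left  bias=+0
    (3,0)@(7, 1): e=[0,28,-4] → .  [on edge]
    (3,1)@(7, 3): e=[12,8,4] → X
    (4,1)@(9, 3): e=[0,20,4] → .  [on edge]
    (3,2)@(7, 5): e=[24,-12,12] → .
    (4,2)@(9, 5): e=[12,0,12] → X  [on edge]
    (5,2)@(11, 5): e=[0,12,12] → .  [on edge]
    (4,3)@(9, 7): e=[24,-20,20] → .
    (6,3)@(13, 7): e=[0,4,20] → .  [on edge]
  covered (2 px):
    . . . . . . .
    . . . X . . .
    . . . . X . .
    . . . . . . .
    . . . . . . .
    . . . . . . .

Answer: 12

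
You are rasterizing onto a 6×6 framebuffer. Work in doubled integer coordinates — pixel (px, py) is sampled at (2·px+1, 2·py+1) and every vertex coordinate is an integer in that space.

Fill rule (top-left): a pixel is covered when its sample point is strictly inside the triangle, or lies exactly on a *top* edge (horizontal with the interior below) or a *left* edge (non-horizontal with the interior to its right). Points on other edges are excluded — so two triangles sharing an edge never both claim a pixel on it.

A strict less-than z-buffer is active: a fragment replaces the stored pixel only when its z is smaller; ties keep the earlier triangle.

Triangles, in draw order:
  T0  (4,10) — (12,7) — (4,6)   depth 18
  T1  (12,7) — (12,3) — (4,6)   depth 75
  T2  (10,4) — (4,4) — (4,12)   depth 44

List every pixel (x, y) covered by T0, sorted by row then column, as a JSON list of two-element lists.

T0:
  2·area = 32  (B↔C swapped to make it positive)
  edge (4, 10)→(4, 6): d=(0,-4) top-left  bias=+0
  edge (4, 6)→(12, 7): d=(8,1) right/bottom  bias=-1
  edge (12, 7)→(4, 10): d=(-8,3) right/bottom  bias=-1
    (2,3)@(5, 7): e=[4,7,21] → █
    (3,3)@(7, 7): e=[12,5,15] → █
    (4,3)@(9, 7): e=[20,3,9] → █
    (5,3)@(11, 7): e=[28,1,3] → █
    (2,4)@(5, 9): e=[4,23,5] → █
    (3,4)@(7, 9): e=[12,21,-1] → ·
    (4,4)@(9, 9): e=[20,19,-7] → ·
    (5,4)@(11, 9): e=[28,17,-13] → ·
    (2,5)@(5, 11): e=[4,39,-11] → ·
  covered (5 px):
    · · · · · ·
    · · · · · ·
    · · · · · ·
    · · █ █ █ █
    · · █ · · ·
    · · · · · ·
T1:
  2·area = 32  (B↔C swapped to make it positive)
  edge (12, 7)→(4, 6): d=(-8,-1) top-left  bias=+0
  edge (4, 6)→(12, 3): d=(8,-3) top-left  bias=+0
  edge (12, 3)→(12, 7): d=(0,4) right/bottom  bias=-1
    (3,2)@(7, 5): e=[11,1,20] → █
    (4,2)@(9, 5): e=[13,7,12] → █
    (5,2)@(11, 5): e=[15,13,4] → █
    (3,3)@(7, 7): e=[-5,17,20] → ·
    (4,3)@(9, 7): e=[-3,23,12] → ·
    (5,3)@(11, 7): e=[-1,29,4] → ·
  covered (3 px):
    · · · · · ·
    · · · · · ·
    · · · █ █ █
    · · · · · ·
    · · · · · ·
    · · · · · ·
T2:
  2·area = 48  (B↔C swapped to make it positive)
  edge (10, 4)→(4, 12): d=(-6,8) right/bottom  bias=-1
  edge (4, 12)→(4, 4): d=(0,-8) top-left  bias=+0
  edge (4, 4)→(10, 4): d=(6,0) top-left  bias=+0
    (2,2)@(5, 5): e=[34,8,6] → █
    (3,2)@(7, 5): e=[18,24,6] → █
    (4,2)@(9, 5): e=[2,40,6] → █
    (5,2)@(11, 5): e=[-14,56,6] → ·
    (2,3)@(5, 7): e=[22,8,18] → █
    (4,3)@(9, 7): e=[-10,40,18] → ·
    (2,4)@(5, 9): e=[10,8,30] → █
    (3,4)@(7, 9): e=[-6,24,30] → ·
    (2,5)@(5, 11): e=[-2,8,42] → ·
  covered (6 px):
    · · · · · ·
    · · · · · ·
    · · █ █ █ ·
    · · █ █ · ·
    · · █ · · ·
    · · · · · ·

Final: [[2,3],[3,3],[4,3],[5,3],[2,4]]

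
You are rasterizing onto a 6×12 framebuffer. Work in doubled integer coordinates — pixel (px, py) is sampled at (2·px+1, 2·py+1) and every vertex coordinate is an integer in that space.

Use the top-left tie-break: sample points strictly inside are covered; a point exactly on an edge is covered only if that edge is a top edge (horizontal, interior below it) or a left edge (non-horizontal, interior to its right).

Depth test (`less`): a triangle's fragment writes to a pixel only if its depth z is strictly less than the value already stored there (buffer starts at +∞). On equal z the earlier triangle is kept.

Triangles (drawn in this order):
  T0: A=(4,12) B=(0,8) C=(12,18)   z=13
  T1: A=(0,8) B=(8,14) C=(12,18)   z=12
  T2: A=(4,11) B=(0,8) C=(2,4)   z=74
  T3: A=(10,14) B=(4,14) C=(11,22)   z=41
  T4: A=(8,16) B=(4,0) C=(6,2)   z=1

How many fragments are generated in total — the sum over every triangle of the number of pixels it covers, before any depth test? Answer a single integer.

T0:
  2·area = 8
  edge (4, 12)→(0, 8): d=(-4,-4) top-left  bias=+0
  edge (0, 8)→(12, 18): d=(12,10) right/bottom  bias=-1
  edge (12, 18)→(4, 12): d=(-8,-6) top-left  bias=+0
    (0,4)@(1, 9): e=[0,2,6] → X  [on edge]
    (1,4)@(3, 9): e=[8,-18,18] → .
    (0,5)@(1, 11): e=[-8,26,-10] → .
    (1,5)@(3, 11): e=[0,6,2] → X  [on edge]
    (2,5)@(5, 11): e=[8,-14,14] → .
    (1,6)@(3, 13): e=[-8,30,-14] → .
    (2,6)@(5, 13): e=[0,10,-2] → .  [on edge]
    (3,7)@(7, 15): e=[0,14,-6] → .  [on edge]
    (4,8)@(9, 17): e=[0,18,-10] → .  [on edge]
    (5,9)@(11, 19): e=[0,22,-14] → .  [on edge]
  covered (2 px):
    . . . . . .
    . . . . . .
    . . . . . .
    . . . . . .
    X . . . . .
    . X . . . .
    . . . . . .
    . . . . . .
    . . . . . .
    . . . . . .
    . . . . . .
    . . . . . .
T1:
  2·area = 8
  edge (0, 8)→(8, 14): d=(8,6) right/bottom  bias=-1
  edge (8, 14)→(12, 18): d=(4,4) right/bottom  bias=-1
  edge (12, 18)→(0, 8): d=(-12,-10) top-left  bias=+0
    (0,3)@(1, 7): e=[-14,0,22] → .  [on edge]
    (1,4)@(3, 9): e=[-10,0,18] → .  [on edge]
    (2,5)@(5, 11): e=[-6,0,14] → .  [on edge]
    (3,6)@(7, 13): e=[-2,0,10] → .  [on edge]
    (4,7)@(9, 15): e=[2,0,6] → .  [on edge]
    (5,8)@(11, 17): e=[6,0,2] → .  [on edge]
  covered (0 px):
    . . . . . .
    . . . . . .
    . . . . . .
    . . . . . .
    . . . . . .
    . . . . . .
    . . . . . .
    . . . . . .
    . . . . . .
    . . . . . .
    . . . . . .
    . . . . . .
T2:
  2·area = 22
  edge (4, 11)→(0, 8): d=(-4,-3) top-left  bias=+0
  edge (0, 8)→(2, 4): d=(2,-4) top-left  bias=+0
  edge (2, 4)→(4, 11): d=(2,7) right/bottom  bias=-1
    (0,3)@(1, 7): e=[7,2,13] → X
    (1,3)@(3, 7): e=[13,10,-1] → .
    (0,4)@(1, 9): e=[-1,6,17] → .
    (1,4)@(3, 9): e=[5,14,3] → X
    (2,4)@(5, 9): e=[11,22,-11] → .
    (1,5)@(3, 11): e=[-3,18,7] → .
  covered (2 px):
    . . . . . .
    . . . . . .
    . . . . . .
    X . . . . .
    . X . . . .
    . . . . . .
    . . . . . .
    . . . . . .
    . . . . . .
    . . . . . .
    . . . . . .
    . . . . . .
T3:
  2·area = 48  (B↔C swapped to make it positive)
  edge (10, 14)→(11, 22): d=(1,8) right/bottom  bias=-1
  edge (11, 22)→(4, 14): d=(-7,-8) top-left  bias=+0
  edge (4, 14)→(10, 14): d=(6,0) top-left  bias=+0
    (2,7)@(5, 15): e=[41,1,6] → X
    (3,7)@(7, 15): e=[25,17,6] → X
    (4,7)@(9, 15): e=[9,33,6] → X
    (5,7)@(11, 15): e=[-7,49,6] → .
    (2,8)@(5, 17): e=[43,-13,18] → .
    (3,8)@(7, 17): e=[27,3,18] → X
    (5,8)@(11, 17): e=[-5,35,18] → .
    (3,9)@(7, 19): e=[29,-11,30] → .
    (4,9)@(9, 19): e=[13,5,30] → X
    (5,9)@(11, 19): e=[-3,21,30] → .
    (4,10)@(9, 21): e=[15,-9,42] → .
  covered (6 px):
    . . . . . .
    . . . . . .
    . . . . . .
    . . . . . .
    . . . . . .
    . . . . . .
    . . . . . .
    . . X X X .
    . . . X X .
    . . . . X .
    . . . . . .
    . . . . . .
T4:
  2·area = 24
  edge (8, 16)→(4, 0): d=(-4,-16) top-left  bias=+0
  edge (4, 0)→(6, 2): d=(2,2) right/bottom  bias=-1
  edge (6, 2)→(8, 16): d=(2,14) right/bottom  bias=-1
    (2,0)@(5, 1): e=[12,0,12] → .  [on edge]
    (2,1)@(5, 3): e=[4,4,16] → X
    (3,1)@(7, 3): e=[36,0,-12] → .  [on edge]
    (2,2)@(5, 5): e=[-4,8,20] → .
    (4,2)@(9, 5): e=[60,0,-36] → .  [on edge]
    (5,3)@(11, 7): e=[84,0,-60] → .  [on edge]
    (3,4)@(7, 9): e=[12,12,0] → .  [on edge]
    (3,5)@(7, 11): e=[4,16,4] → X
    (4,5)@(9, 11): e=[36,12,-24] → .
    (3,6)@(7, 13): e=[-4,20,8] → .
    (4,11)@(9, 23): e=[-12,36,0] → .  [on edge]
  covered (2 px):
    . . . . . .
    . . X . . .
    . . . . . .
    . . . . . .
    . . . . . .
    . . . X . .
    . . . . . .
    . . . . . .
    . . . . . .
    . . . . . .
    . . . . . .
    . . . . . .

Result: 12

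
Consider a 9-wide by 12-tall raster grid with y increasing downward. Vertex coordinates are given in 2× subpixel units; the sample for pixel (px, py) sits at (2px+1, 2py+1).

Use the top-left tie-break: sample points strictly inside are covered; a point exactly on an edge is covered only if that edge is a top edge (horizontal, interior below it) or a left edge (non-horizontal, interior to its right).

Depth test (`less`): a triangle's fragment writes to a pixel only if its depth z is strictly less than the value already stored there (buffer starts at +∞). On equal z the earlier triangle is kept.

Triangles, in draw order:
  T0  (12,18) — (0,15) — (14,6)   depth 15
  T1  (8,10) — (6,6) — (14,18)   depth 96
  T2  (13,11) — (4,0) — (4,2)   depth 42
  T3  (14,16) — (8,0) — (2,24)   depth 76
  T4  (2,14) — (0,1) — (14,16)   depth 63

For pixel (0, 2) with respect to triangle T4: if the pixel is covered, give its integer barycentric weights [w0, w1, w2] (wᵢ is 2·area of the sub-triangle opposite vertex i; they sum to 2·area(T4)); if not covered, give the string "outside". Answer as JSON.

T0:
  2·area = 150
  edge (12, 18)→(0, 15): d=(-12,-3) top-left  bias=+0
  edge (0, 15)→(14, 6): d=(14,-9) top-left  bias=+0
  edge (14, 6)→(12, 18): d=(-2,12) right/bottom  bias=-1
    (6,3)@(13, 7): e=[135,5,10] → X
    (7,3)@(15, 7): e=[141,23,-14] → .
    (5,4)@(11, 9): e=[105,15,30] → X
    (7,4)@(15, 9): e=[117,51,-18] → .
    (3,5)@(7, 11): e=[69,7,74] → X
    (4,5)@(9, 11): e=[75,25,50] → X
    (7,5)@(15, 11): e=[93,79,-22] → .
    (2,6)@(5, 13): e=[39,17,94] → X
    (6,6)@(13, 13): e=[63,89,-2] → .
    (0,7)@(1, 15): e=[3,9,138] → X
    (1,7)@(3, 15): e=[9,27,114] → X
    (6,7)@(13, 15): e=[39,117,-6] → .
  covered (19 px):
    . . . . . . . . .
    . . . . . . . . .
    . . . . . . . . .
    . . . . . . X . .
    . . . . . X X . .
    . . . X X X X . .
    . . X X X X . . .
    X X X X X X . . .
    . . . . X X . . .
    . . . . . . . . .
    . . . . . . . . .
    . . . . . . . . .
T1:
  2·area = 8
  edge (8, 10)→(6, 6): d=(-2,-4) top-left  bias=+0
  edge (6, 6)→(14, 18): d=(8,12) right/bottom  bias=-1
  edge (14, 18)→(8, 10): d=(-6,-8) top-left  bias=+0
    (4,5)@(9, 11): e=[2,4,2] → X
    (5,5)@(11, 11): e=[10,-20,18] → .
    (4,6)@(9, 13): e=[-2,20,-10] → .
  covered (1 px):
    . . . . . . . . .
    . . . . . . . . .
    . . . . . . . . .
    . . . . . . . . .
    . . . . . . . . .
    . . . . X . . . .
    . . . . . . . . .
    . . . . . . . . .
    . . . . . . . . .
    . . . . . . . . .
    . . . . . . . . .
    . . . . . . . . .
T2:
  2·area = 18  (B↔C swapped to make it positive)
  edge (13, 11)→(4, 2): d=(-9,-9) top-left  bias=+0
  edge (4, 2)→(4, 0): d=(0,-2) top-left  bias=+0
  edge (4, 0)→(13, 11): d=(9,11) right/bottom  bias=-1
    (1,0)@(3, 1): e=[0,-2,20] → .  [on edge]
    (2,1)@(5, 3): e=[0,2,16] → X  [on edge]
    (3,1)@(7, 3): e=[18,6,-6] → .
    (2,2)@(5, 5): e=[-18,2,34] → .
    (3,2)@(7, 5): e=[0,6,12] → X  [on edge]
    (4,2)@(9, 5): e=[18,10,-10] → .
    (3,3)@(7, 7): e=[-18,6,30] → .
    (4,3)@(9, 7): e=[0,10,8] → X  [on edge]
    (5,3)@(11, 7): e=[18,14,-14] → .
    (4,4)@(9, 9): e=[-18,10,26] → .
    (5,4)@(11, 9): e=[0,14,4] → X  [on edge]
    (6,4)@(13, 9): e=[18,18,-18] → .
    (6,5)@(13, 11): e=[0,18,0] → .  [on edge]
    (7,6)@(15, 13): e=[0,22,-4] → .  [on edge]
    (8,7)@(17, 15): e=[0,26,-8] → .  [on edge]
  covered (4 px):
    . . . . . . . . .
    . . X . . . . . .
    . . . X . . . . .
    . . . . X . . . .
    . . . . . X . . .
    . . . . . . . . .
    . . . . . . . . .
    . . . . . . . . .
    . . . . . . . . .
    . . . . . . . . .
    . . . . . . . . .
    . . . . . . . . .
T3:
  2·area = 240  (B↔C swapped to make it positive)
  edge (14, 16)→(2, 24): d=(-12,8) right/bottom  bias=-1
  edge (2, 24)→(8, 0): d=(6,-24) top-left  bias=+0
  edge (8, 0)→(14, 16): d=(6,16) right/bottom  bias=-1
    (4,1)@(9, 3): e=[196,42,2] → X
    (5,1)@(11, 3): e=[180,90,-30] → .
    (3,2)@(7, 5): e=[188,6,46] → X
    (5,2)@(11, 5): e=[156,102,-18] → .
    (3,3)@(7, 7): e=[164,18,58] → X
    (5,3)@(11, 7): e=[132,114,-6] → .
    (3,4)@(7, 9): e=[140,30,70] → X
    (5,4)@(11, 9): e=[108,126,6] → X
    (6,4)@(13, 9): e=[92,174,-26] → .
    (3,5)@(7, 11): e=[116,42,82] → X
    (6,5)@(13, 11): e=[68,186,-14] → .
    (2,6)@(5, 13): e=[108,6,126] → X
  covered (30 px):
    . . . . . . . . .
    . . . . X . . . .
    . . . X X . . . .
    . . . X X . . . .
    . . . X X X . . .
    . . . X X X . . .
    . . X X X X . . .
    . . X X X X X . .
    . . X X X X . . .
    . . X X X . . . .
    . X X . . . . . .
    . X . . . . . . .
T4:
  2·area = 152
  edge (2, 14)→(0, 1): d=(-2,-13) top-left  bias=+0
  edge (0, 1)→(14, 16): d=(14,15) right/bottom  bias=-1
  edge (14, 16)→(2, 14): d=(-12,-2) top-left  bias=+0
    (0,1)@(1, 3): e=[9,13,130] → X
    (1,1)@(3, 3): e=[35,-17,134] → .
    (0,2)@(1, 5): e=[5,41,106] → X
    (1,2)@(3, 5): e=[31,11,110] → X
    (2,2)@(5, 5): e=[57,-19,114] → .
    (0,3)@(1, 7): e=[1,69,82] → X
    (2,3)@(5, 7): e=[53,9,90] → X
    (3,3)@(7, 7): e=[79,-21,94] → .
    (0,4)@(1, 9): e=[-3,97,58] → .
    (1,4)@(3, 9): e=[23,67,62] → X
    (3,4)@(7, 9): e=[75,7,70] → X
    (4,4)@(9, 9): e=[101,-23,74] → .
  covered (21 px):
    . . . . . . . . .
    X . . . . . . . .
    X X . . . . . . .
    X X X . . . . . .
    . X X X . . . . .
    . X X X X . . . .
    . X X X X X . . .
    . . . . X X X . .
    . . . . . . . . .
    . . . . . . . . .
    . . . . . . . . .
    . . . . . . . . .

Answer: [41,106,5]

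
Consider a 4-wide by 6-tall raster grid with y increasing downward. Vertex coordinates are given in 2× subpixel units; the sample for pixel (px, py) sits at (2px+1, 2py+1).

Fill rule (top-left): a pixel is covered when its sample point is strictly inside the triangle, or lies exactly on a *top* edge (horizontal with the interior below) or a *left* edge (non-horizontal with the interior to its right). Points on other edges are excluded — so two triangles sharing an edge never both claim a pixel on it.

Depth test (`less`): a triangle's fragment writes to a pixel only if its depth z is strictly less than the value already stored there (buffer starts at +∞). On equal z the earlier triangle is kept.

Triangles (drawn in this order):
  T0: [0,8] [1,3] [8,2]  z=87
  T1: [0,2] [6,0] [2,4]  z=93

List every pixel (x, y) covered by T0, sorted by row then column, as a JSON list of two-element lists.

T0:
  2·area = 34
  edge (0, 8)→(1, 3): d=(1,-5) top-left  bias=+0
  edge (1, 3)→(8, 2): d=(7,-1) top-left  bias=+0
  edge (8, 2)→(0, 8): d=(-8,6) right/bottom  bias=-1
    (0,1)@(1, 3): e=[0,0,34] → X  [on edge]
    (1,1)@(3, 3): e=[10,2,22] → X
    (2,1)@(5, 3): e=[20,4,10] → X
    (3,1)@(7, 3): e=[30,6,-2] → .
    (0,2)@(1, 5): e=[2,14,18] → X
    (2,2)@(5, 5): e=[22,18,-6] → .
    (0,3)@(1, 7): e=[4,28,2] → X
    (1,3)@(3, 7): e=[14,30,-10] → .
    (0,4)@(1, 9): e=[6,42,-14] → .
  covered (6 px):
    . . . .
    X X X .
    X X . .
    X . . .
    . . . .
    . . . .
T1:
  2·area = 16
  edge (0, 2)→(6, 0): d=(6,-2) top-left  bias=+0
  edge (6, 0)→(2, 4): d=(-4,4) right/bottom  bias=-1
  edge (2, 4)→(0, 2): d=(-2,-2) top-left  bias=+0
    (1,0)@(3, 1): e=[0,8,8] → X  [on edge]
    (2,0)@(5, 1): e=[4,0,12] → .  [on edge]
    (0,1)@(1, 3): e=[8,8,0] → X  [on edge]
    (1,1)@(3, 3): e=[12,0,4] → .  [on edge]
    (0,2)@(1, 5): e=[20,0,-4] → .  [on edge]
    (1,2)@(3, 5): e=[24,-8,0] → .  [on edge]
    (2,3)@(5, 7): e=[40,-24,0] → .  [on edge]
    (3,4)@(7, 9): e=[56,-40,0] → .  [on edge]
  covered (2 px):
    . X . .
    X . . .
    . . . .
    . . . .
    . . . .
    . . . .

Answer: [[0,1],[1,1],[2,1],[0,2],[1,2],[0,3]]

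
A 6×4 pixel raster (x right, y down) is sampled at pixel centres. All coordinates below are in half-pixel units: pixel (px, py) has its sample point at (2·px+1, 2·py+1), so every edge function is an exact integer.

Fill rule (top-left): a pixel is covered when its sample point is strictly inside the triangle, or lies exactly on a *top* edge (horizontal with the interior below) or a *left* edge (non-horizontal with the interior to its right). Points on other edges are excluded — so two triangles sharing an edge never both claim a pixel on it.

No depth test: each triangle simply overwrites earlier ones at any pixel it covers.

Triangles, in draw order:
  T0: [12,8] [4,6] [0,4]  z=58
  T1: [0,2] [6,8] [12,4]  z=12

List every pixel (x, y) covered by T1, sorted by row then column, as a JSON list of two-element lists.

T0:
  2·area = 8
  edge (12, 8)→(4, 6): d=(-8,-2) top-left  bias=+0
  edge (4, 6)→(0, 4): d=(-4,-2) top-left  bias=+0
  edge (0, 4)→(12, 8): d=(12,4) right/bottom  bias=-1
    (1,2)@(3, 5): e=[6,2,0] → ·  [on edge]
    (4,3)@(9, 7): e=[2,6,0] → ·  [on edge]
  covered (0 px):
    · · · · · ·
    · · · · · ·
    · · · · · ·
    · · · · · ·
T1:
  2·area = 60  (B↔C swapped to make it positive)
  edge (0, 2)→(12, 4): d=(12,2) right/bottom  bias=-1
  edge (12, 4)→(6, 8): d=(-6,4) right/bottom  bias=-1
  edge (6, 8)→(0, 2): d=(-6,-6) top-left  bias=+0
    (0,1)@(1, 3): e=[10,50,0] → █  [on edge]
    (1,1)@(3, 3): e=[6,42,12] → █
    (2,1)@(5, 3): e=[2,34,24] → █
    (3,1)@(7, 3): e=[-2,26,36] → ·
    (0,2)@(1, 5): e=[34,38,-12] → ·
    (1,2)@(3, 5): e=[30,30,0] → █  [on edge]
    (3,2)@(7, 5): e=[22,14,24] → █
    (4,2)@(9, 5): e=[18,6,36] → █
    (5,2)@(11, 5): e=[14,-2,48] → ·
    (1,3)@(3, 7): e=[54,18,-12] → ·
    (2,3)@(5, 7): e=[50,10,0] → █  [on edge]
    (4,3)@(9, 7): e=[42,-6,24] → ·
  covered (9 px):
    · · · · · ·
    █ █ █ · · ·
    · █ █ █ █ ·
    · · █ █ · ·

Final: [[0,1],[1,1],[2,1],[1,2],[2,2],[3,2],[4,2],[2,3],[3,3]]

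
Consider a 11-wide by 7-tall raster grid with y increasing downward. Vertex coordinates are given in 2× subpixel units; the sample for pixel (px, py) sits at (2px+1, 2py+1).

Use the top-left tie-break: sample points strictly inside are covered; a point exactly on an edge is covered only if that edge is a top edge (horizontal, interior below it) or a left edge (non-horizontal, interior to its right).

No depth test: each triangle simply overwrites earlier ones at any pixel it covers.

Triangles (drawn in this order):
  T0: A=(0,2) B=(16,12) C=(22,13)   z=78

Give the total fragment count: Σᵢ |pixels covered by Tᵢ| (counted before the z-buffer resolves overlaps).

T0:
  2·area = 44  (B↔C swapped to make it positive)
  edge (0, 2)→(22, 13): d=(22,11) right/bottom  bias=-1
  edge (22, 13)→(16, 12): d=(-6,-1) top-left  bias=+0
  edge (16, 12)→(0, 2): d=(-16,-10) top-left  bias=+0
    (2,2)@(5, 5): e=[11,31,2] → X
    (3,2)@(7, 5): e=[-11,33,22] → .
    (2,3)@(5, 7): e=[55,19,-30] → .
    (4,3)@(9, 7): e=[11,23,10] → X
    (5,3)@(11, 7): e=[-11,25,30] → .
    (4,4)@(9, 9): e=[55,11,-22] → .
    (6,4)@(13, 9): e=[11,15,18] → X
    (7,4)@(15, 9): e=[-11,17,38] → .
    (6,5)@(13, 11): e=[55,3,-14] → .
    (7,5)@(15, 11): e=[33,5,6] → X
    (8,5)@(17, 11): e=[11,7,26] → X
    (9,5)@(19, 11): e=[-11,9,46] → .
  covered (5 px):
    . . . . . . . . . . .
    . . . . . . . . . . .
    . . X . . . . . . . .
    . . . . X . . . . . .
    . . . . . . X . . . .
    . . . . . . . X X . .
    . . . . . . . . . . .

Final: 5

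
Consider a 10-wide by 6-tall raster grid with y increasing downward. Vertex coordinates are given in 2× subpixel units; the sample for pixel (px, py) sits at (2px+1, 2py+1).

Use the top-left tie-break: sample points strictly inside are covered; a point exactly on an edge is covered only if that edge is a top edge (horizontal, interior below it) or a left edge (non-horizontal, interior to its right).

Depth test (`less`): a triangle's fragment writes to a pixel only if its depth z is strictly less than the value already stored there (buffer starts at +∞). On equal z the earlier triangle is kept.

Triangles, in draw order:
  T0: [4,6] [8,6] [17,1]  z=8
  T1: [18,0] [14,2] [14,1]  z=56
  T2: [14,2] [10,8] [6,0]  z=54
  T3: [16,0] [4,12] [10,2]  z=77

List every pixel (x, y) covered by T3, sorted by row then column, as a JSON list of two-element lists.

T0:
  2·area = 20  (B↔C swapped to make it positive)
  edge (4, 6)→(17, 1): d=(13,-5) top-left  bias=+0
  edge (17, 1)→(8, 6): d=(-9,5) right/bottom  bias=-1
  edge (8, 6)→(4, 6): d=(-4,0) right/bottom  bias=-1
    (8,0)@(17, 1): e=[0,0,20] → ·  [on edge]
    (6,1)@(13, 3): e=[6,2,12] → #
    (7,1)@(15, 3): e=[16,-8,12] → ·
    (3,2)@(7, 5): e=[2,14,4] → #
    (4,2)@(9, 5): e=[12,4,4] → #
    (5,2)@(11, 5): e=[22,-6,4] → ·
    (6,2)@(13, 5): e=[32,-16,4] → ·
    (3,3)@(7, 7): e=[28,-4,-4] → ·
    (4,3)@(9, 7): e=[38,-14,-4] → ·
  covered (3 px):
    · · · · · · · · · ·
    · · · · · · # · · ·
    · · · # # · · · · ·
    · · · · · · · · · ·
    · · · · · · · · · ·
    · · · · · · · · · ·
T1:
  2·area = 4
  edge (18, 0)→(14, 2): d=(-4,2) right/bottom  bias=-1
  edge (14, 2)→(14, 1): d=(0,-1) top-left  bias=+0
  edge (14, 1)→(18, 0): d=(4,-1) top-left  bias=+0
    (7,0)@(15, 1): e=[2,1,1] → #
    (8,0)@(17, 1): e=[-2,3,3] → ·
    (7,1)@(15, 3): e=[-6,1,9] → ·
  covered (1 px):
    · · · · · · · # · ·
    · · · · · · · · · ·
    · · · · · · · · · ·
    · · · · · · · · · ·
    · · · · · · · · · ·
    · · · · · · · · · ·
T2:
  2·area = 56
  edge (14, 2)→(10, 8): d=(-4,6) right/bottom  bias=-1
  edge (10, 8)→(6, 0): d=(-4,-8) top-left  bias=+0
  edge (6, 0)→(14, 2): d=(8,2) right/bottom  bias=-1
    (3,0)@(7, 1): e=[46,4,6] → #
    (4,0)@(9, 1): e=[34,20,2] → #
    (5,0)@(11, 1): e=[22,36,-2] → ·
    (3,1)@(7, 3): e=[38,-4,22] → ·
    (4,1)@(9, 3): e=[26,12,18] → #
    (5,1)@(11, 3): e=[14,28,14] → #
    (6,1)@(13, 3): e=[2,44,10] → #
    (7,1)@(15, 3): e=[-10,60,6] → ·
    (4,2)@(9, 5): e=[18,4,34] → #
    (6,2)@(13, 5): e=[-6,36,26] → ·
    (4,3)@(9, 7): e=[10,-4,50] → ·
    (5,3)@(11, 7): e=[-2,12,46] → ·
  covered (7 px):
    · · · # # · · · · ·
    · · · · # # # · · ·
    · · · · # # · · · ·
    · · · · · · · · · ·
    · · · · · · · · · ·
    · · · · · · · · · ·
T3:
  2·area = 48
  edge (16, 0)→(4, 12): d=(-12,12) right/bottom  bias=-1
  edge (4, 12)→(10, 2): d=(6,-10) top-left  bias=+0
  edge (10, 2)→(16, 0): d=(6,-2) top-left  bias=+0
    (6,0)@(13, 1): e=[24,24,0] → #  [on edge]
    (7,0)@(15, 1): e=[0,44,4] → ·  [on edge]
    (3,1)@(7, 3): e=[72,-24,0] → ·  [on edge]
    (5,1)@(11, 3): e=[24,16,8] → #
    (6,1)@(13, 3): e=[0,36,12] → ·  [on edge]
    (0,2)@(1, 5): e=[120,-72,0] → ·  [on edge]
    (4,2)@(9, 5): e=[24,8,16] → #
    (5,2)@(11, 5): e=[0,28,20] → ·  [on edge]
    (3,3)@(7, 7): e=[24,0,24] → #  [on edge]
    (4,3)@(9, 7): e=[0,20,28] → ·  [on edge]
    (3,4)@(7, 9): e=[0,12,36] → ·  [on edge]
    (2,5)@(5, 11): e=[0,4,44] → ·  [on edge]
  covered (4 px):
    · · · · · · # · · ·
    · · · · · # · · · ·
    · · · · # · · · · ·
    · · · # · · · · · ·
    · · · · · · · · · ·
    · · · · · · · · · ·

Answer: [[6,0],[5,1],[4,2],[3,3]]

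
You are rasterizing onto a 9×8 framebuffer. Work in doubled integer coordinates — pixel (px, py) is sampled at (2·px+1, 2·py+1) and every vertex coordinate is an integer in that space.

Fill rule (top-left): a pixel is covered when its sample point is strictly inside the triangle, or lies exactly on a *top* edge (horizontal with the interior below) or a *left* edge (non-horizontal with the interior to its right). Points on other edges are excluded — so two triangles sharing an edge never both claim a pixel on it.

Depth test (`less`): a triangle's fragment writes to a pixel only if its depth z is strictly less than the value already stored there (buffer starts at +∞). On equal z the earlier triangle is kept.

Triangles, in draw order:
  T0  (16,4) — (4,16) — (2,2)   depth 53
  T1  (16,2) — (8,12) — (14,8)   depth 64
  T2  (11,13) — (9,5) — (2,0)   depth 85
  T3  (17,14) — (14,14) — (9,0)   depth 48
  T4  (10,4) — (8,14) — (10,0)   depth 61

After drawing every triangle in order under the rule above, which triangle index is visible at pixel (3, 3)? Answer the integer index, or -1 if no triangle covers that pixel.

T0:
  2·area = 192
  edge (16, 4)→(4, 16): d=(-12,12) right/bottom  bias=-1
  edge (4, 16)→(2, 2): d=(-2,-14) top-left  bias=+0
  edge (2, 2)→(16, 4): d=(14,2) right/bottom  bias=-1
    (1,1)@(3, 3): e=[168,12,12] → #
    (2,1)@(5, 3): e=[144,40,8] → #
    (3,1)@(7, 3): e=[120,68,4] → #
    (4,1)@(9, 3): e=[96,96,0] → ·  [on edge]
    (8,1)@(17, 3): e=[0,208,-16] → ·  [on edge]
    (1,2)@(3, 5): e=[144,8,40] → #
    (4,2)@(9, 5): e=[72,92,28] → #
    (5,2)@(11, 5): e=[48,120,24] → #
    (6,2)@(13, 5): e=[24,148,20] → #
    (7,2)@(15, 5): e=[0,176,16] → ·  [on edge]
    (1,3)@(3, 7): e=[120,4,68] → #
    (6,3)@(13, 7): e=[0,144,48] → ·  [on edge]
    (1,4)@(3, 9): e=[96,0,96] → #  [on edge]
    (5,4)@(11, 9): e=[0,112,80] → ·  [on edge]
    (4,5)@(9, 11): e=[0,80,112] → ·  [on edge]
    (3,6)@(7, 13): e=[0,48,144] → ·  [on edge]
    (2,7)@(5, 15): e=[0,16,176] → ·  [on edge]
  covered (21 px):
    · · · · · · · · ·
    · # # # · · · · ·
    · # # # # # # · ·
    · # # # # # · · ·
    · # # # # · · · ·
    · · # # · · · · ·
    · · # · · · · · ·
    · · · · · · · · ·
T1:
  2·area = 28  (B↔C swapped to make it positive)
  edge (16, 2)→(14, 8): d=(-2,6) right/bottom  bias=-1
  edge (14, 8)→(8, 12): d=(-6,4) right/bottom  bias=-1
  edge (8, 12)→(16, 2): d=(8,-10) top-left  bias=+0
    (7,2)@(15, 5): e=[0,14,14] → ·  [on edge]
    (6,3)@(13, 7): e=[8,10,10] → #
    (7,3)@(15, 7): e=[-4,2,30] → ·
    (5,4)@(11, 9): e=[16,6,6] → #
    (6,4)@(13, 9): e=[4,-2,26] → ·
    (4,5)@(9, 11): e=[24,2,2] → #
    (5,5)@(11, 11): e=[12,-6,22] → ·
    (6,5)@(13, 11): e=[0,-14,42] → ·  [on edge]
    (4,6)@(9, 13): e=[20,-10,18] → ·
  covered (3 px):
    · · · · · · · · ·
    · · · · · · · · ·
    · · · · · · · · ·
    · · · · · · # · ·
    · · · · · # · · ·
    · · · · # · · · ·
    · · · · · · · · ·
    · · · · · · · · ·
T2:
  2·area = 46  (B↔C swapped to make it positive)
  edge (11, 13)→(2, 0): d=(-9,-13) top-left  bias=+0
  edge (2, 0)→(9, 5): d=(7,5) right/bottom  bias=-1
  edge (9, 5)→(11, 13): d=(2,8) right/bottom  bias=-1
    (1,0)@(3, 1): e=[4,2,40] → #
    (2,0)@(5, 1): e=[30,-8,24] → ·
    (1,1)@(3, 3): e=[-14,16,44] → ·
    (2,1)@(5, 3): e=[12,6,28] → #
    (3,1)@(7, 3): e=[38,-4,12] → ·
    (2,2)@(5, 5): e=[-6,20,32] → ·
    (3,2)@(7, 5): e=[20,10,16] → #
    (4,2)@(9, 5): e=[46,0,0] → ·  [on edge]
    (3,3)@(7, 7): e=[2,24,20] → #
    (4,3)@(9, 7): e=[28,14,4] → #
    (5,3)@(11, 7): e=[54,4,-12] → ·
    (3,4)@(7, 9): e=[-16,38,24] → ·
    (5,6)@(11, 13): e=[0,46,0] → ·  [on edge]
  covered (6 px):
    · # · · · · · · ·
    · · # · · · · · ·
    · · · # · · · · ·
    · · · # # · · · ·
    · · · · # · · · ·
    · · · · · · · · ·
    · · · · · · · · ·
    · · · · · · · · ·
T3:
  2·area = 42
  edge (17, 14)→(14, 14): d=(-3,0) right/bottom  bias=-1
  edge (14, 14)→(9, 0): d=(-5,-14) top-left  bias=+0
  edge (9, 0)→(17, 14): d=(8,14) right/bottom  bias=-1
    (5,2)@(11, 5): e=[27,3,12] → #
    (6,2)@(13, 5): e=[27,31,-16] → ·
    (5,3)@(11, 7): e=[21,-7,28] → ·
    (6,3)@(13, 7): e=[21,21,0] → ·  [on edge]
    (6,4)@(13, 9): e=[15,11,16] → #
    (7,4)@(15, 9): e=[15,39,-12] → ·
    (6,5)@(13, 11): e=[9,1,32] → #
    (7,5)@(15, 11): e=[9,29,4] → #
    (8,5)@(17, 11): e=[9,57,-24] → ·
    (6,6)@(13, 13): e=[3,-9,48] → ·
    (7,6)@(15, 13): e=[3,19,20] → #
    (8,6)@(17, 13): e=[3,47,-8] → ·
  covered (5 px):
    · · · · · · · · ·
    · · · · · · · · ·
    · · · · · # · · ·
    · · · · · · · · ·
    · · · · · · # · ·
    · · · · · · # # ·
    · · · · · · · # ·
    · · · · · · · · ·
T4:
  2·area = 8
  edge (10, 4)→(8, 14): d=(-2,10) right/bottom  bias=-1
  edge (8, 14)→(10, 0): d=(2,-14) top-left  bias=+0
  edge (10, 0)→(10, 4): d=(0,4) right/bottom  bias=-1
    (4,3)@(9, 7): e=[4,0,4] → #  [on edge]
    (5,3)@(11, 7): e=[-16,28,-4] → ·
    (4,4)@(9, 9): e=[0,4,4] → ·  [on edge]
  covered (1 px):
    · · · · · · · · ·
    · · · · · · · · ·
    · · · · · · · · ·
    · · · · # · · · ·
    · · · · · · · · ·
    · · · · · · · · ·
    · · · · · · · · ·
    · · · · · · · · ·

Z-buffer (winner per pixel, '.' = empty):
  . 2 . . . . . . .
  . 0 0 0 . . . . .
  . 0 0 0 0 3 0 . .
  . 0 0 0 0 0 1 . .
  . 0 0 0 0 1 3 . .
  . . 0 0 1 . 3 3 .
  . . 0 . . . . 3 .
  . . . . . . . . .

Final: 0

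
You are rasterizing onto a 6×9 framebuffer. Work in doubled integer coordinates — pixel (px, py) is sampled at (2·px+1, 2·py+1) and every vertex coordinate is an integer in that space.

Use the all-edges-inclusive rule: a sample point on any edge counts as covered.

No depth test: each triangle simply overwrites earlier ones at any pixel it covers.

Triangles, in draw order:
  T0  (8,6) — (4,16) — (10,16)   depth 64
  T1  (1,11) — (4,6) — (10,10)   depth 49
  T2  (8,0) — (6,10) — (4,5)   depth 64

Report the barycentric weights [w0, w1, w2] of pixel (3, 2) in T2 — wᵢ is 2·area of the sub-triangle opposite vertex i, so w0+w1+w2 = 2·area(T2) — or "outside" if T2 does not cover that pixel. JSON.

T0:
  2·area = 60  (B↔C swapped to make it positive)
  edge (8, 6)→(10, 16): d=(2,10) inclusive
  edge (10, 16)→(4, 16): d=(-6,0) inclusive
  edge (4, 16)→(8, 6): d=(4,-10) inclusive
    (3,0)@(7, 1): e=[0,90,-30] → .  [on edge]
    (3,4)@(7, 9): e=[16,42,2] → X
    (4,4)@(9, 9): e=[-4,42,22] → .
    (3,5)@(7, 11): e=[20,30,10] → X
    (4,5)@(9, 11): e=[0,30,30] → X  [on edge]
    (5,5)@(11, 11): e=[-20,30,50] → .
    (3,6)@(7, 13): e=[24,18,18] → X
    (5,6)@(11, 13): e=[-16,18,58] → .
    (2,7)@(5, 15): e=[48,6,6] → X
    (5,7)@(11, 15): e=[-12,6,66] → .
    (2,8)@(5, 17): e=[52,-6,14] → .
    (3,8)@(7, 17): e=[32,-6,34] → .
  covered (8 px):
    . . . . . .
    . . . . . .
    . . . . . .
    . . . . . .
    . . . X . .
    . . . X X .
    . . . X X .
    . . X X X .
    . . . . . .
T1:
  2·area = 42
  edge (1, 11)→(4, 6): d=(3,-5) inclusive
  edge (4, 6)→(10, 10): d=(6,4) inclusive
  edge (10, 10)→(1, 11): d=(-9,1) inclusive
    (3,0)@(7, 1): e=[0,-42,84] → .  [on edge]
    (2,3)@(5, 7): e=[8,2,32] → X
    (3,3)@(7, 7): e=[18,-6,30] → .
    (1,4)@(3, 9): e=[4,22,16] → X
    (3,4)@(7, 9): e=[24,6,12] → X
    (4,4)@(9, 9): e=[34,-2,10] → .
    (0,5)@(1, 11): e=[0,42,0] → X  [on edge]
    (1,5)@(3, 11): e=[10,34,-2] → .
    (2,5)@(5, 11): e=[20,26,-4] → .
    (3,5)@(7, 11): e=[30,18,-6] → .
    (0,6)@(1, 13): e=[6,54,-18] → .
  covered (5 px):
    . . . . . .
    . . . . . .
    . . . . . .
    . . X . . .
    . X X X . .
    X . . . . .
    . . . . . .
    . . . . . .
    . . . . . .
T2:
  2·area = 30
  edge (8, 0)→(6, 10): d=(-2,10) inclusive
  edge (6, 10)→(4, 5): d=(-2,-5) inclusive
  edge (4, 5)→(8, 0): d=(4,-5) inclusive
    (3,1)@(7, 3): e=[4,19,7] → X
    (4,1)@(9, 3): e=[-16,29,17] → .
    (2,2)@(5, 5): e=[20,5,5] → X
    (3,2)@(7, 5): e=[0,15,15] → X  [on edge]
    (4,2)@(9, 5): e=[-20,25,25] → .
    (2,3)@(5, 7): e=[16,1,13] → X
    (3,3)@(7, 7): e=[-4,11,23] → .
    (2,4)@(5, 9): e=[12,-3,21] → .
    (2,7)@(5, 15): e=[0,-15,45] → .  [on edge]
  covered (4 px):
    . . . . . .
    . . . X . .
    . . X X . .
    . . X . . .
    . . . . . .
    . . . . . .
    . . . . . .
    . . . . . .
    . . . . . .

Final: [15,15,0]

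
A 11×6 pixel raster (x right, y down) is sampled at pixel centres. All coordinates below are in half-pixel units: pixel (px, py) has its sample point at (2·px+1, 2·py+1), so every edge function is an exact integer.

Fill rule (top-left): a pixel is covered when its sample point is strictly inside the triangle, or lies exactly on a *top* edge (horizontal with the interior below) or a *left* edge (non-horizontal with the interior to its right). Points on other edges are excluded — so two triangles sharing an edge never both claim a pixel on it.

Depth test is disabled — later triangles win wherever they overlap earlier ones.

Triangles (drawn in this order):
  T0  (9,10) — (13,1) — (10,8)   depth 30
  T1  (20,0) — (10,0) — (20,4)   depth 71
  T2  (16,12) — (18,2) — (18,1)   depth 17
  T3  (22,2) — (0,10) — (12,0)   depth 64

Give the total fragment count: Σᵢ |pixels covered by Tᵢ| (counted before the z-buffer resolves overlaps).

T0:
  2·area = 1
  edge (9, 10)→(13, 1): d=(4,-9) top-left  bias=+0
  edge (13, 1)→(10, 8): d=(-3,7) right/bottom  bias=-1
  edge (10, 8)→(9, 10): d=(-1,2) right/bottom  bias=-1
    (6,0)@(13, 1): e=[0,0,1] → ·  [on edge]
  covered (0 px):
    · · · · · · · · · · ·
    · · · · · · · · · · ·
    · · · · · · · · · · ·
    · · · · · · · · · · ·
    · · · · · · · · · · ·
    · · · · · · · · · · ·
T1:
  2·area = 40  (B↔C swapped to make it positive)
  edge (20, 0)→(20, 4): d=(0,4) right/bottom  bias=-1
  edge (20, 4)→(10, 0): d=(-10,-4) top-left  bias=+0
  edge (10, 0)→(20, 0): d=(10,0) top-left  bias=+0
    (6,0)@(13, 1): e=[28,2,10] → #
    (7,0)@(15, 1): e=[20,10,10] → #
    (8,0)@(17, 1): e=[12,18,10] → #
    (9,0)@(19, 1): e=[4,26,10] → #
    (10,0)@(21, 1): e=[-4,34,10] → ·
    (6,1)@(13, 3): e=[28,-18,30] → ·
    (7,1)@(15, 3): e=[20,-10,30] → ·
    (8,1)@(17, 3): e=[12,-2,30] → ·
    (9,1)@(19, 3): e=[4,6,30] → #
    (10,1)@(21, 3): e=[-4,14,30] → ·
    (9,2)@(19, 5): e=[4,-14,50] → ·
  covered (5 px):
    · · · · · · # # # # ·
    · · · · · · · · · # ·
    · · · · · · · · · · ·
    · · · · · · · · · · ·
    · · · · · · · · · · ·
    · · · · · · · · · · ·
T2:
  2·area = 2  (B↔C swapped to make it positive)
  edge (16, 12)→(18, 1): d=(2,-11) top-left  bias=+0
  edge (18, 1)→(18, 2): d=(0,1) right/bottom  bias=-1
  edge (18, 2)→(16, 12): d=(-2,10) right/bottom  bias=-1
    (8,3)@(17, 7): e=[1,1,0] → ·  [on edge]
  covered (0 px):
    · · · · · · · · · · ·
    · · · · · · · · · · ·
    · · · · · · · · · · ·
    · · · · · · · · · · ·
    · · · · · · · · · · ·
    · · · · · · · · · · ·
T3:
  2·area = 124
  edge (22, 2)→(0, 10): d=(-22,8) right/bottom  bias=-1
  edge (0, 10)→(12, 0): d=(12,-10) top-left  bias=+0
  edge (12, 0)→(22, 2): d=(10,2) right/bottom  bias=-1
    (5,0)@(11, 1): e=[110,2,12] → #
    (6,0)@(13, 1): e=[94,22,8] → #
    (7,0)@(15, 1): e=[78,42,4] → #
    (8,0)@(17, 1): e=[62,62,0] → ·  [on edge]
    (4,1)@(9, 3): e=[82,6,36] → #
    (8,1)@(17, 3): e=[18,86,20] → #
    (9,1)@(19, 3): e=[2,106,16] → #
    (10,1)@(21, 3): e=[-14,126,12] → ·
    (3,2)@(7, 5): e=[54,10,60] → #
    (7,2)@(15, 5): e=[-10,90,44] → ·
    (8,2)@(17, 5): e=[-26,110,40] → ·
    (9,2)@(19, 5): e=[-42,130,36] → ·
  covered (15 px):
    · · · · · # # # · · ·
    · · · · # # # # # # ·
    · · · # # # # · · · ·
    · · # # · · · · · · ·
    · · · · · · · · · · ·
    · · · · · · · · · · ·

Result: 20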